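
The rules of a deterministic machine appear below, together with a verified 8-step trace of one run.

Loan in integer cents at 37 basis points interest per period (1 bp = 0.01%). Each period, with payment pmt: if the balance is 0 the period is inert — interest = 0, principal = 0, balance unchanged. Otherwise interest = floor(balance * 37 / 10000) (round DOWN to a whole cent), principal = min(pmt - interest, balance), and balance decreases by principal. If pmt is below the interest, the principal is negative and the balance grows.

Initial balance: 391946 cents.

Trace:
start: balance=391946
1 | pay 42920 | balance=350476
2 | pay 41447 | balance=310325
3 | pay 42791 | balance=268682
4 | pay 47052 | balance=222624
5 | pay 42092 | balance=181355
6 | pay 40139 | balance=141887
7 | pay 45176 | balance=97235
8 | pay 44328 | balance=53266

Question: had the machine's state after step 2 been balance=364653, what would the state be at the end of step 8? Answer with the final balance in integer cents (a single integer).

108811

state after step 2 := balance=364653
3 | pay 42791 | balance=323211
4 | pay 47052 | balance=277354
5 | pay 42092 | balance=236288
6 | pay 40139 | balance=197023
7 | pay 45176 | balance=152575
8 | pay 44328 | balance=108811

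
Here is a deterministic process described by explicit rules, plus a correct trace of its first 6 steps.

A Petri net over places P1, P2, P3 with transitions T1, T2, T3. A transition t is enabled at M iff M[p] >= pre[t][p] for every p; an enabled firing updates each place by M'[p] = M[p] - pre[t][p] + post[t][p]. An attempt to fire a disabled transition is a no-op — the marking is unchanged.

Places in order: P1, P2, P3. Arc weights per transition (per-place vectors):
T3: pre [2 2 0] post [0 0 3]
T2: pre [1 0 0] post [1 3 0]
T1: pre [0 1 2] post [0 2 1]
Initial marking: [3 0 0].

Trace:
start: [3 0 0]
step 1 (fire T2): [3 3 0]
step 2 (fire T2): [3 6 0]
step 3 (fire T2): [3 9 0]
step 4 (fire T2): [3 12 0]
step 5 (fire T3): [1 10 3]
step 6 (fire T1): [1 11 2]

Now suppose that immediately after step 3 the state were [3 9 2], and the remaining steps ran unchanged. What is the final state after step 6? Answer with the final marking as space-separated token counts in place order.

1 11 4

state after step 3 := [3 9 2]
step 4 (fire T2): [3 12 2]
step 5 (fire T3): [1 10 5]
step 6 (fire T1): [1 11 4]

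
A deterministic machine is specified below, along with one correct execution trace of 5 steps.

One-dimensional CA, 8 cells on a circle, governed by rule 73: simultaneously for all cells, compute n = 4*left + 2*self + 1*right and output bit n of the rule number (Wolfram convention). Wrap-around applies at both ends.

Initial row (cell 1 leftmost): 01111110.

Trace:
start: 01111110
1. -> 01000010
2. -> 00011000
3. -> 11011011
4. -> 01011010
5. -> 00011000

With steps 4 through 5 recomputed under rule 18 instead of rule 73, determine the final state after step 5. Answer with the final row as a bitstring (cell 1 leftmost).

(re-executing steps 4..5 under rule 18; state before step 4: 11011011)
4. -> 00000000
5. -> 00000000

00000000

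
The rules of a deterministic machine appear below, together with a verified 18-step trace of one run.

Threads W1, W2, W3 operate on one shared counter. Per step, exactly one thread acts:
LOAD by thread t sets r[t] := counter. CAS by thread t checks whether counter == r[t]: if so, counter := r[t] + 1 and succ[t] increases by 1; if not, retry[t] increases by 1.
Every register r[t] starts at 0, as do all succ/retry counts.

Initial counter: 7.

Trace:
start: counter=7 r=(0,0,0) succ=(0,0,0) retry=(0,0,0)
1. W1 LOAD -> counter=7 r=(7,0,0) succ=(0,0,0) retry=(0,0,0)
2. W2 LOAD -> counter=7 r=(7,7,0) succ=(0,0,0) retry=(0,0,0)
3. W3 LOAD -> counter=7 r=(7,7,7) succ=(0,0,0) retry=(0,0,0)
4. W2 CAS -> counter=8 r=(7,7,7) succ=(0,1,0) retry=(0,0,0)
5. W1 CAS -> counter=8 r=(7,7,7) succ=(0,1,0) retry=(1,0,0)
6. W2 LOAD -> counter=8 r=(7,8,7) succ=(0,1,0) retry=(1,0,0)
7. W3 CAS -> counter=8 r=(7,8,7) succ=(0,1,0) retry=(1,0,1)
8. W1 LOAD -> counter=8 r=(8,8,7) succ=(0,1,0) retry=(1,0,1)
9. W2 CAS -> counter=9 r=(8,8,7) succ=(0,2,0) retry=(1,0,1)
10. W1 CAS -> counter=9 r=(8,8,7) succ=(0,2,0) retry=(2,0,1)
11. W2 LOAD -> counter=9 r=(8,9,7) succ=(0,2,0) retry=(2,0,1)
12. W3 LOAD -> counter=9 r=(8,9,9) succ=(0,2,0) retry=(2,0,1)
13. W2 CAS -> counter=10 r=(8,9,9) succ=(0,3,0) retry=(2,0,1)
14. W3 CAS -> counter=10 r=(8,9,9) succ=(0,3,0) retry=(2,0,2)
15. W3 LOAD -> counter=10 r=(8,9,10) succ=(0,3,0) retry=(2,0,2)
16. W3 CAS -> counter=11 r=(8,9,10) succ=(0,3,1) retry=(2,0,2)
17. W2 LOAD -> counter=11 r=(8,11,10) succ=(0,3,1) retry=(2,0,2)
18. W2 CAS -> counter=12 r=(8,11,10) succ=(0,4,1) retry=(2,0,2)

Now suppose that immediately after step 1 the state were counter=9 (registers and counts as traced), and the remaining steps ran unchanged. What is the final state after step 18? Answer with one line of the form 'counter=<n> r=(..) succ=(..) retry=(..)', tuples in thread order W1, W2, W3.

state after step 1 := counter=9 r=(7,0,0) succ=(0,0,0) retry=(0,0,0)
2. W2 LOAD -> counter=9 r=(7,9,0) succ=(0,0,0) retry=(0,0,0)
3. W3 LOAD -> counter=9 r=(7,9,9) succ=(0,0,0) retry=(0,0,0)
4. W2 CAS -> counter=10 r=(7,9,9) succ=(0,1,0) retry=(0,0,0)
5. W1 CAS -> counter=10 r=(7,9,9) succ=(0,1,0) retry=(1,0,0)
6. W2 LOAD -> counter=10 r=(7,10,9) succ=(0,1,0) retry=(1,0,0)
7. W3 CAS -> counter=10 r=(7,10,9) succ=(0,1,0) retry=(1,0,1)
8. W1 LOAD -> counter=10 r=(10,10,9) succ=(0,1,0) retry=(1,0,1)
9. W2 CAS -> counter=11 r=(10,10,9) succ=(0,2,0) retry=(1,0,1)
10. W1 CAS -> counter=11 r=(10,10,9) succ=(0,2,0) retry=(2,0,1)
11. W2 LOAD -> counter=11 r=(10,11,9) succ=(0,2,0) retry=(2,0,1)
12. W3 LOAD -> counter=11 r=(10,11,11) succ=(0,2,0) retry=(2,0,1)
13. W2 CAS -> counter=12 r=(10,11,11) succ=(0,3,0) retry=(2,0,1)
14. W3 CAS -> counter=12 r=(10,11,11) succ=(0,3,0) retry=(2,0,2)
15. W3 LOAD -> counter=12 r=(10,11,12) succ=(0,3,0) retry=(2,0,2)
16. W3 CAS -> counter=13 r=(10,11,12) succ=(0,3,1) retry=(2,0,2)
17. W2 LOAD -> counter=13 r=(10,13,12) succ=(0,3,1) retry=(2,0,2)
18. W2 CAS -> counter=14 r=(10,13,12) succ=(0,4,1) retry=(2,0,2)

counter=14 r=(10,13,12) succ=(0,4,1) retry=(2,0,2)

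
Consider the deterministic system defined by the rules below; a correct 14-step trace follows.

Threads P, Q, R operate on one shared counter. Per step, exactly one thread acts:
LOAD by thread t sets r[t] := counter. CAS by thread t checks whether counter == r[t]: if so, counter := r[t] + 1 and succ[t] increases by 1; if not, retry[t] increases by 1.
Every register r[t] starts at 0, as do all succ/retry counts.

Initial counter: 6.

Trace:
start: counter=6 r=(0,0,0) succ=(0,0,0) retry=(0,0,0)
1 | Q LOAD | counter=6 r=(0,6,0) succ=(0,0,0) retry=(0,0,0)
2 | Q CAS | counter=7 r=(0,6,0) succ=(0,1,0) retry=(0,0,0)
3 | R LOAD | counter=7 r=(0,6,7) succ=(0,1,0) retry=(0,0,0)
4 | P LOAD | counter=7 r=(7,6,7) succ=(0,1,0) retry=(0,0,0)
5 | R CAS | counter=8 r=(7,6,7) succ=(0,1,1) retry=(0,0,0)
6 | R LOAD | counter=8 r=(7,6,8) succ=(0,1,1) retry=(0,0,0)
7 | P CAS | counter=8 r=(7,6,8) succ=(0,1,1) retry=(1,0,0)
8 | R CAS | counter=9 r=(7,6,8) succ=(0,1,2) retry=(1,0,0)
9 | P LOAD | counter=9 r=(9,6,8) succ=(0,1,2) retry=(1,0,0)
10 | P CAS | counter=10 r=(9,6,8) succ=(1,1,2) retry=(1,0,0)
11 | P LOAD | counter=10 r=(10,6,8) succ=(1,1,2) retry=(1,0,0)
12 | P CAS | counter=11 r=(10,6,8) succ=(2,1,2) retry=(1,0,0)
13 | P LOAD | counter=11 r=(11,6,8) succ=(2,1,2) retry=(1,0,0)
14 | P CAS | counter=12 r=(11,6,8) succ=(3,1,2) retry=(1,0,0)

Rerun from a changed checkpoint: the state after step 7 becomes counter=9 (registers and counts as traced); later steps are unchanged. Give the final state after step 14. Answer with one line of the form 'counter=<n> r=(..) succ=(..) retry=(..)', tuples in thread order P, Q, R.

counter=12 r=(11,6,8) succ=(3,1,1) retry=(1,0,1)

state after step 7 := counter=9 r=(7,6,8) succ=(0,1,1) retry=(1,0,0)
8 | R CAS | counter=9 r=(7,6,8) succ=(0,1,1) retry=(1,0,1)
9 | P LOAD | counter=9 r=(9,6,8) succ=(0,1,1) retry=(1,0,1)
10 | P CAS | counter=10 r=(9,6,8) succ=(1,1,1) retry=(1,0,1)
11 | P LOAD | counter=10 r=(10,6,8) succ=(1,1,1) retry=(1,0,1)
12 | P CAS | counter=11 r=(10,6,8) succ=(2,1,1) retry=(1,0,1)
13 | P LOAD | counter=11 r=(11,6,8) succ=(2,1,1) retry=(1,0,1)
14 | P CAS | counter=12 r=(11,6,8) succ=(3,1,1) retry=(1,0,1)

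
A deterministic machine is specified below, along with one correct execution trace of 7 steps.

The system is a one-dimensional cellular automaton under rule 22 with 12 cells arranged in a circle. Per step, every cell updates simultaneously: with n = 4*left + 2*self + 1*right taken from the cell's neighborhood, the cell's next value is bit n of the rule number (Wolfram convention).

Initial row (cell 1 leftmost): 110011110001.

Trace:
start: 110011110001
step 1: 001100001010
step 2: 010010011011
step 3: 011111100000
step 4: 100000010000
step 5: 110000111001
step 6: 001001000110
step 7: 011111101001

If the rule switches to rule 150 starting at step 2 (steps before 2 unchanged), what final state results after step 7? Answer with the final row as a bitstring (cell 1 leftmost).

(re-executing steps 2..7 under rule 150; state before step 2: 001100001010)
step 2: 010010011011
step 3: 011111100000
step 4: 101111010000
step 5: 100110011001
step 6: 011001100110
step 7: 100110011001

100110011001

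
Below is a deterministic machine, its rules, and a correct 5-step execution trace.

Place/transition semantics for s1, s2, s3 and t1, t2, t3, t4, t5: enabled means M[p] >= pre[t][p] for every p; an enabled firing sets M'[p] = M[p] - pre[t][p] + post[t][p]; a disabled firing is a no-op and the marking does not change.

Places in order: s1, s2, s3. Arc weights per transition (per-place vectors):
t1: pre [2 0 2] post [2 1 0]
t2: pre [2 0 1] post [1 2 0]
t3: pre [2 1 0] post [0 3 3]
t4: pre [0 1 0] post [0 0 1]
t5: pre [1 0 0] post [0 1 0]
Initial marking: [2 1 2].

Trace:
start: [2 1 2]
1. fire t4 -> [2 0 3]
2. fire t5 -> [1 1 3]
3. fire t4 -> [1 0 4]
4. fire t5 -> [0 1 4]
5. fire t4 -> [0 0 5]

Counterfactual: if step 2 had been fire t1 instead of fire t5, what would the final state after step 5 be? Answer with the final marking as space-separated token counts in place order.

(re-executing from step 2 with the substitution; state before step 2: [2 0 3])
2. fire t1 -> [2 1 1]
3. fire t4 -> [2 0 2]
4. fire t5 -> [1 1 2]
5. fire t4 -> [1 0 3]

1 0 3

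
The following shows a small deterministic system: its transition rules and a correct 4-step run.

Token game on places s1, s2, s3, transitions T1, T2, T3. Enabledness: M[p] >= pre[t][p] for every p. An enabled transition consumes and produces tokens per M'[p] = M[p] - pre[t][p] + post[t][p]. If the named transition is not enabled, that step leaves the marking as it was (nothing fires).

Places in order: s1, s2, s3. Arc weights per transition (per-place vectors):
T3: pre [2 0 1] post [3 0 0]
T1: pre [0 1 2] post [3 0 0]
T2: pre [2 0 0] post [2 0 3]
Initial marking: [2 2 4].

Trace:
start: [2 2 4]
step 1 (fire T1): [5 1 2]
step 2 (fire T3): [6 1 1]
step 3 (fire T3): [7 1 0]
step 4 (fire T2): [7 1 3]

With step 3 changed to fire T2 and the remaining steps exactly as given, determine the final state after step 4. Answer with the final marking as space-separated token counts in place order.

(re-executing from step 3 with the substitution; state before step 3: [6 1 1])
step 3 (fire T2): [6 1 4]
step 4 (fire T2): [6 1 7]

6 1 7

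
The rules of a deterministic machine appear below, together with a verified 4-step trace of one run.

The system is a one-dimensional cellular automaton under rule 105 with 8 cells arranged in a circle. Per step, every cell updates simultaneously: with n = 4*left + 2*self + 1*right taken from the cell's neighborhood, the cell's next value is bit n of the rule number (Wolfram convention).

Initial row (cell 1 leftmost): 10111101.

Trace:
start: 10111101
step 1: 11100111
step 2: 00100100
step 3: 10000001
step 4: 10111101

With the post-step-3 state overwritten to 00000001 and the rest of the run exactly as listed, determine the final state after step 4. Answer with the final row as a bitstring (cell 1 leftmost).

state after step 3 := 00000001
step 4: 01111100

01111100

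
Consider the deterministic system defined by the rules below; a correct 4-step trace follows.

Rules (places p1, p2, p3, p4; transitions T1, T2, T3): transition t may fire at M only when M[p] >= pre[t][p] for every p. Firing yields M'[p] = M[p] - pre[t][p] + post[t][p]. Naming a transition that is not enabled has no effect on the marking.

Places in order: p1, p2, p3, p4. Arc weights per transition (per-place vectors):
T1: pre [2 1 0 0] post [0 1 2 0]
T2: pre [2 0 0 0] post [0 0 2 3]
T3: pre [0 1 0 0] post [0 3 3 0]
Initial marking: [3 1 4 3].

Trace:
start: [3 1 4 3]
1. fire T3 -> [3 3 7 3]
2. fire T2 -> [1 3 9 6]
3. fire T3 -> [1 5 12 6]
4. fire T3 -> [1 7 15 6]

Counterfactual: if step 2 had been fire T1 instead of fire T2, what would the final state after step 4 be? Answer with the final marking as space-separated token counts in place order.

1 7 15 3

(re-executing from step 2 with the substitution; state before step 2: [3 3 7 3])
2. fire T1 -> [1 3 9 3]
3. fire T3 -> [1 5 12 3]
4. fire T3 -> [1 7 15 3]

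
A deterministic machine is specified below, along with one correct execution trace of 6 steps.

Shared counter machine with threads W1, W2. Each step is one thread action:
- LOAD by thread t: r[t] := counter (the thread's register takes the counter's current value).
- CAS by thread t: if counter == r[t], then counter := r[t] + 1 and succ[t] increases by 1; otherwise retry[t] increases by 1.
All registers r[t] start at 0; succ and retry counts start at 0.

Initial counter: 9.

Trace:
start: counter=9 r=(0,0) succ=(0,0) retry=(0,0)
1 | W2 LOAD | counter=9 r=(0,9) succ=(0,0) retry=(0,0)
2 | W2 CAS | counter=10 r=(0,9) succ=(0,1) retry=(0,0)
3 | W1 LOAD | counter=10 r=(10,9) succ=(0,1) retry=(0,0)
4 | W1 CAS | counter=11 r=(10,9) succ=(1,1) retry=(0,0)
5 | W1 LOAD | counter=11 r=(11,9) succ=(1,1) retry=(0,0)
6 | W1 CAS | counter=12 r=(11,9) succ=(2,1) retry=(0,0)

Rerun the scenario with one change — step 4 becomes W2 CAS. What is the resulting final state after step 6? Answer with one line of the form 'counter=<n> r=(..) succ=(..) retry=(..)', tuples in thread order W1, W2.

counter=11 r=(10,9) succ=(1,1) retry=(0,1)

(re-executing from step 4 with the substitution; state before step 4: counter=10 r=(10,9) succ=(0,1) retry=(0,0))
4 | W2 CAS | counter=10 r=(10,9) succ=(0,1) retry=(0,1)
5 | W1 LOAD | counter=10 r=(10,9) succ=(0,1) retry=(0,1)
6 | W1 CAS | counter=11 r=(10,9) succ=(1,1) retry=(0,1)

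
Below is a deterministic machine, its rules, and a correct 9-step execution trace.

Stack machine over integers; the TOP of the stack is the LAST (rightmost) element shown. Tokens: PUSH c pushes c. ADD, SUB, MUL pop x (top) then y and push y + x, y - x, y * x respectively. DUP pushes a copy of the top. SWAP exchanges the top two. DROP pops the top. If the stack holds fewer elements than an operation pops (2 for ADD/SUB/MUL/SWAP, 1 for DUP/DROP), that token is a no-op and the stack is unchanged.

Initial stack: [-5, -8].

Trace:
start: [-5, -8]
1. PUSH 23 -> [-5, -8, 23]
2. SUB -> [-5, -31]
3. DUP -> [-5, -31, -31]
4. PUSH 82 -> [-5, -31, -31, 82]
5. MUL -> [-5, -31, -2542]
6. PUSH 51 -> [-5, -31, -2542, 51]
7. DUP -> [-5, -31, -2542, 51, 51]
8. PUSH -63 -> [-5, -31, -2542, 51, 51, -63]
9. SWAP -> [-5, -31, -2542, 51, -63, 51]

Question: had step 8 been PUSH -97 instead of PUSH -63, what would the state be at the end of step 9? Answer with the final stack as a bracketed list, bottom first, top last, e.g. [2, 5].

[-5, -31, -2542, 51, -97, 51]

(re-executing from step 8 with the substitution; state before step 8: [-5, -31, -2542, 51, 51])
8. PUSH -97 -> [-5, -31, -2542, 51, 51, -97]
9. SWAP -> [-5, -31, -2542, 51, -97, 51]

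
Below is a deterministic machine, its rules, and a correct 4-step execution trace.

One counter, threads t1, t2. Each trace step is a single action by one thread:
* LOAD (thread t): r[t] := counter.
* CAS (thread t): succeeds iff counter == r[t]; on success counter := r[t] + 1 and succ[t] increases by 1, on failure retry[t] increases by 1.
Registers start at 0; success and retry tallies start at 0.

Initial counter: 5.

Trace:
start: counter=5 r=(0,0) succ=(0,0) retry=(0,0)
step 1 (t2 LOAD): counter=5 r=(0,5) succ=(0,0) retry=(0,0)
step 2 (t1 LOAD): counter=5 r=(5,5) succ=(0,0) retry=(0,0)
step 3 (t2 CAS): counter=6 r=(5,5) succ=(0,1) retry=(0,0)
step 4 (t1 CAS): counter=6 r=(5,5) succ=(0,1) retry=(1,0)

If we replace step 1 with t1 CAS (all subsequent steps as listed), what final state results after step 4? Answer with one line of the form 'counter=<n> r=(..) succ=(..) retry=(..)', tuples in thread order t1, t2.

counter=6 r=(5,0) succ=(1,0) retry=(1,1)

(re-executing from step 1 with the substitution; state before step 1: counter=5 r=(0,0) succ=(0,0) retry=(0,0))
step 1 (t1 CAS): counter=5 r=(0,0) succ=(0,0) retry=(1,0)
step 2 (t1 LOAD): counter=5 r=(5,0) succ=(0,0) retry=(1,0)
step 3 (t2 CAS): counter=5 r=(5,0) succ=(0,0) retry=(1,1)
step 4 (t1 CAS): counter=6 r=(5,0) succ=(1,0) retry=(1,1)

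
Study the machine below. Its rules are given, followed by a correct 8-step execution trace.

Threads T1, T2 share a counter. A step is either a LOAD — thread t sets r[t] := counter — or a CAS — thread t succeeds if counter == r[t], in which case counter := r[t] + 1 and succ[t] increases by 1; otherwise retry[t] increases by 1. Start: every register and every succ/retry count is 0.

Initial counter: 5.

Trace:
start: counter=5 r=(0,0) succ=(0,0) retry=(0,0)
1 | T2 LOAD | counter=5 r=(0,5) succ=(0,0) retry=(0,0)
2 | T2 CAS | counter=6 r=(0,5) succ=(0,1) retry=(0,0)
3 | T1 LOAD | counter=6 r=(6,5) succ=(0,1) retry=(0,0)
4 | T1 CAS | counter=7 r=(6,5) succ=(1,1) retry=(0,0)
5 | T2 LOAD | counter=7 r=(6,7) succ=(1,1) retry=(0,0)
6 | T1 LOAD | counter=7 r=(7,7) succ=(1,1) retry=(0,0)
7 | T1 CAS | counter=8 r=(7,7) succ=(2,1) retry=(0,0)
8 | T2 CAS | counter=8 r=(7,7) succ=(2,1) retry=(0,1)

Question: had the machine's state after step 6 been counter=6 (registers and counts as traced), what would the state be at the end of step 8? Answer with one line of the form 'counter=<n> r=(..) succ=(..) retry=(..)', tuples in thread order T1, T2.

state after step 6 := counter=6 r=(7,7) succ=(1,1) retry=(0,0)
7 | T1 CAS | counter=6 r=(7,7) succ=(1,1) retry=(1,0)
8 | T2 CAS | counter=6 r=(7,7) succ=(1,1) retry=(1,1)

counter=6 r=(7,7) succ=(1,1) retry=(1,1)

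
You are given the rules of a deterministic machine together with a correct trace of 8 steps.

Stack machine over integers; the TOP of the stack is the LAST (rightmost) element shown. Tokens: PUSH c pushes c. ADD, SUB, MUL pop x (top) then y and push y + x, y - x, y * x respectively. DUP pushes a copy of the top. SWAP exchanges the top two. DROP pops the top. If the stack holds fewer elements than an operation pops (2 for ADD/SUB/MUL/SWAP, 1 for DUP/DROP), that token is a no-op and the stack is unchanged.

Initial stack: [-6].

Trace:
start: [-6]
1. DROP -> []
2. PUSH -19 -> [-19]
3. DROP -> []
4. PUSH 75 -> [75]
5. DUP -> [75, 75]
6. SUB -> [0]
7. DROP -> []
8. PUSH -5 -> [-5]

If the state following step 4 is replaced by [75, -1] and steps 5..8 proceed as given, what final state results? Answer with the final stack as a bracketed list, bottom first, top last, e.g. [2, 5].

state after step 4 := [75, -1]
5. DUP -> [75, -1, -1]
6. SUB -> [75, 0]
7. DROP -> [75]
8. PUSH -5 -> [75, -5]

[75, -5]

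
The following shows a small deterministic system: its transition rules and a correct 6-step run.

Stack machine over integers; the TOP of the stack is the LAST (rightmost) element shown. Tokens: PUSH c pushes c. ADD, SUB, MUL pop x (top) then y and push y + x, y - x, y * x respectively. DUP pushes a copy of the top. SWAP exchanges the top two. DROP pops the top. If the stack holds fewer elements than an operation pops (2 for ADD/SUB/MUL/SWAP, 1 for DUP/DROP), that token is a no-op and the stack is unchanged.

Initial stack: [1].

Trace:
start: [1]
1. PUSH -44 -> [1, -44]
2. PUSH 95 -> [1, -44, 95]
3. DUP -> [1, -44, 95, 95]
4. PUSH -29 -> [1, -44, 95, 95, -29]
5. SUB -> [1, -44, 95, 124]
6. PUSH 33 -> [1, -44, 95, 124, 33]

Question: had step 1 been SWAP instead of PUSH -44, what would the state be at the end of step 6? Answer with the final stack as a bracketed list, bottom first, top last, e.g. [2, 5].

(re-executing from step 1 with the substitution; state before step 1: [1])
1. SWAP -> [1]
2. PUSH 95 -> [1, 95]
3. DUP -> [1, 95, 95]
4. PUSH -29 -> [1, 95, 95, -29]
5. SUB -> [1, 95, 124]
6. PUSH 33 -> [1, 95, 124, 33]

[1, 95, 124, 33]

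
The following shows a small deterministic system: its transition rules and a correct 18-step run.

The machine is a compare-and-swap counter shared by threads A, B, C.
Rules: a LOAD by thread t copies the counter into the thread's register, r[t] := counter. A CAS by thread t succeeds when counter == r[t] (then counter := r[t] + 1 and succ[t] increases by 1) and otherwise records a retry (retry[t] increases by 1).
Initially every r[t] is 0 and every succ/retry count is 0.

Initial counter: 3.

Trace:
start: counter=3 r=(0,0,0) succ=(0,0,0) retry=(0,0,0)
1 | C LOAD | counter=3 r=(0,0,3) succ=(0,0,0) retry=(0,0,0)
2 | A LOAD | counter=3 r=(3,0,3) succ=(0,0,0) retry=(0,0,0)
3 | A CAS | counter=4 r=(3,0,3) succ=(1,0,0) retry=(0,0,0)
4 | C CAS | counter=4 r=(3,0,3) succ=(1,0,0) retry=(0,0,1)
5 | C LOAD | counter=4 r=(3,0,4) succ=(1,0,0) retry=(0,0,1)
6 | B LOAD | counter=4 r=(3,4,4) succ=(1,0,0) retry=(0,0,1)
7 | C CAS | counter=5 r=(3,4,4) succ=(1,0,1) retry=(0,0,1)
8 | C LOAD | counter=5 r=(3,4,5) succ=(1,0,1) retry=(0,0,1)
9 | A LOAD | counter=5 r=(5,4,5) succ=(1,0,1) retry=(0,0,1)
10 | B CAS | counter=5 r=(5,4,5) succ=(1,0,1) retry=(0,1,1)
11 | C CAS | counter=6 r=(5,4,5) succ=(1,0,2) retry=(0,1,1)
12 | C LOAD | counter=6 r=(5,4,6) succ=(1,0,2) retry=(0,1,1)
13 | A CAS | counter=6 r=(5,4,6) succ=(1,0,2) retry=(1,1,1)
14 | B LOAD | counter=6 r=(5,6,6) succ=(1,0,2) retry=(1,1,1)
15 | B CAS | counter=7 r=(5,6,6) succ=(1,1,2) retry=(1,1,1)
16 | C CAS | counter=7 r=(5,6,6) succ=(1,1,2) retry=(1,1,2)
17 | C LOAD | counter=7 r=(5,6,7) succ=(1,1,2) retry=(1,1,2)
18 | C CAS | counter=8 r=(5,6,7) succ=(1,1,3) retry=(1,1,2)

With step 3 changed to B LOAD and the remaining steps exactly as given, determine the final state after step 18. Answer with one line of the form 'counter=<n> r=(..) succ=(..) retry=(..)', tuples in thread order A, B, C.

counter=8 r=(5,6,7) succ=(0,1,4) retry=(1,1,1)

(re-executing from step 3 with the substitution; state before step 3: counter=3 r=(3,0,3) succ=(0,0,0) retry=(0,0,0))
3 | B LOAD | counter=3 r=(3,3,3) succ=(0,0,0) retry=(0,0,0)
4 | C CAS | counter=4 r=(3,3,3) succ=(0,0,1) retry=(0,0,0)
5 | C LOAD | counter=4 r=(3,3,4) succ=(0,0,1) retry=(0,0,0)
6 | B LOAD | counter=4 r=(3,4,4) succ=(0,0,1) retry=(0,0,0)
7 | C CAS | counter=5 r=(3,4,4) succ=(0,0,2) retry=(0,0,0)
8 | C LOAD | counter=5 r=(3,4,5) succ=(0,0,2) retry=(0,0,0)
9 | A LOAD | counter=5 r=(5,4,5) succ=(0,0,2) retry=(0,0,0)
10 | B CAS | counter=5 r=(5,4,5) succ=(0,0,2) retry=(0,1,0)
11 | C CAS | counter=6 r=(5,4,5) succ=(0,0,3) retry=(0,1,0)
12 | C LOAD | counter=6 r=(5,4,6) succ=(0,0,3) retry=(0,1,0)
13 | A CAS | counter=6 r=(5,4,6) succ=(0,0,3) retry=(1,1,0)
14 | B LOAD | counter=6 r=(5,6,6) succ=(0,0,3) retry=(1,1,0)
15 | B CAS | counter=7 r=(5,6,6) succ=(0,1,3) retry=(1,1,0)
16 | C CAS | counter=7 r=(5,6,6) succ=(0,1,3) retry=(1,1,1)
17 | C LOAD | counter=7 r=(5,6,7) succ=(0,1,3) retry=(1,1,1)
18 | C CAS | counter=8 r=(5,6,7) succ=(0,1,4) retry=(1,1,1)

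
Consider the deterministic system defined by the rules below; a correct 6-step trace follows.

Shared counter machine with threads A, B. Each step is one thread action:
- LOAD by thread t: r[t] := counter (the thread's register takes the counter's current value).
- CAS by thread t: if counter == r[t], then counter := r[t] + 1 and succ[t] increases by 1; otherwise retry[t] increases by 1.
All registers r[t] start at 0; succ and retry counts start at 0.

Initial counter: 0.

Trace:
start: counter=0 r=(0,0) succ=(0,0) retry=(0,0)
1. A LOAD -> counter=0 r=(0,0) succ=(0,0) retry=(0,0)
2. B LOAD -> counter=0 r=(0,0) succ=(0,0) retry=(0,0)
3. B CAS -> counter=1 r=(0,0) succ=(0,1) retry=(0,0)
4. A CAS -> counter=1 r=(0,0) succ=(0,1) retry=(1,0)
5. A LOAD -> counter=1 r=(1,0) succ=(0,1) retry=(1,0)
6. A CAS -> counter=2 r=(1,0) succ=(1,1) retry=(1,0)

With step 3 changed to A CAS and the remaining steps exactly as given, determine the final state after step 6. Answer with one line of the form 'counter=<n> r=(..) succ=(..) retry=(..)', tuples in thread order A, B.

(re-executing from step 3 with the substitution; state before step 3: counter=0 r=(0,0) succ=(0,0) retry=(0,0))
3. A CAS -> counter=1 r=(0,0) succ=(1,0) retry=(0,0)
4. A CAS -> counter=1 r=(0,0) succ=(1,0) retry=(1,0)
5. A LOAD -> counter=1 r=(1,0) succ=(1,0) retry=(1,0)
6. A CAS -> counter=2 r=(1,0) succ=(2,0) retry=(1,0)

counter=2 r=(1,0) succ=(2,0) retry=(1,0)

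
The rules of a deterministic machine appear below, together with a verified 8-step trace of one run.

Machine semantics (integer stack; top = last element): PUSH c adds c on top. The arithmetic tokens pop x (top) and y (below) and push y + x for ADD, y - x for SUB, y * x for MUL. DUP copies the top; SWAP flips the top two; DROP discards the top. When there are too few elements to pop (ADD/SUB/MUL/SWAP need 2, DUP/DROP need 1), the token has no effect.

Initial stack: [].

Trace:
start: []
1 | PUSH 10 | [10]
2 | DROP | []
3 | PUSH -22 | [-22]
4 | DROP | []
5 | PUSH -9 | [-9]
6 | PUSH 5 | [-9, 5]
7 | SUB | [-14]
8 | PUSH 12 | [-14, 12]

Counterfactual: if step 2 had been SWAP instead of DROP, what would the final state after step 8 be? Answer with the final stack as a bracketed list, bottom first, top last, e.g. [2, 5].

[10, -14, 12]

(re-executing from step 2 with the substitution; state before step 2: [10])
2 | SWAP | [10]
3 | PUSH -22 | [10, -22]
4 | DROP | [10]
5 | PUSH -9 | [10, -9]
6 | PUSH 5 | [10, -9, 5]
7 | SUB | [10, -14]
8 | PUSH 12 | [10, -14, 12]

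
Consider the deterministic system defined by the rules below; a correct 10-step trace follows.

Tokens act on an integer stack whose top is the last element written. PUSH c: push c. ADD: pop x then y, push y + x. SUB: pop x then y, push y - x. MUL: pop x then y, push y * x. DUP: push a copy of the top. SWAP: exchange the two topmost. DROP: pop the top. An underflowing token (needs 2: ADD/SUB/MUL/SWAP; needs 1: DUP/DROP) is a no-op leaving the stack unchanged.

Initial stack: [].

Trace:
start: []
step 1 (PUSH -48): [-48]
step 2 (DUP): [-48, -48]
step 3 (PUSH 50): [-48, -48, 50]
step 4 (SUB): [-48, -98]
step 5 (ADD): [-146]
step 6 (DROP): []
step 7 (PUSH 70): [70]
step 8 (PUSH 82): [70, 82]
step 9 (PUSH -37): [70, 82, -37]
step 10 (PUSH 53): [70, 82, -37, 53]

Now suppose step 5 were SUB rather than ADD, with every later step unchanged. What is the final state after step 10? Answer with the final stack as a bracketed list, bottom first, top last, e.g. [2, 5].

[70, 82, -37, 53]

(re-executing from step 5 with the substitution; state before step 5: [-48, -98])
step 5 (SUB): [50]
step 6 (DROP): []
step 7 (PUSH 70): [70]
step 8 (PUSH 82): [70, 82]
step 9 (PUSH -37): [70, 82, -37]
step 10 (PUSH 53): [70, 82, -37, 53]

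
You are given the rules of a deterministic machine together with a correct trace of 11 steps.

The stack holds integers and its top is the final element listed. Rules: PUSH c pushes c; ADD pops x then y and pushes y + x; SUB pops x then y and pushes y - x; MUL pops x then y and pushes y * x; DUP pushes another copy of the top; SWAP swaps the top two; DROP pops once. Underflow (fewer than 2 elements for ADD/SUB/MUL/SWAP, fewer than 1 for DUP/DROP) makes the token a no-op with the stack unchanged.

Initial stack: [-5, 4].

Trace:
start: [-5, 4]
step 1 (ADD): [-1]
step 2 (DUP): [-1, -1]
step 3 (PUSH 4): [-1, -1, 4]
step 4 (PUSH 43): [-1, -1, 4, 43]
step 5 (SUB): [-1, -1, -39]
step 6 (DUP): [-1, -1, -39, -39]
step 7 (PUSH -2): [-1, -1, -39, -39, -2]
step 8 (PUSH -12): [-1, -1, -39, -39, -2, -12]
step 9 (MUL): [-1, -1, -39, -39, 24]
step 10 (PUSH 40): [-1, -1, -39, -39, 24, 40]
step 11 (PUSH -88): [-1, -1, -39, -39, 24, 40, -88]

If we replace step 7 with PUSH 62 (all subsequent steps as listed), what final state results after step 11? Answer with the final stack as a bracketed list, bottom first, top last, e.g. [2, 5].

[-1, -1, -39, -39, -744, 40, -88]

(re-executing from step 7 with the substitution; state before step 7: [-1, -1, -39, -39])
step 7 (PUSH 62): [-1, -1, -39, -39, 62]
step 8 (PUSH -12): [-1, -1, -39, -39, 62, -12]
step 9 (MUL): [-1, -1, -39, -39, -744]
step 10 (PUSH 40): [-1, -1, -39, -39, -744, 40]
step 11 (PUSH -88): [-1, -1, -39, -39, -744, 40, -88]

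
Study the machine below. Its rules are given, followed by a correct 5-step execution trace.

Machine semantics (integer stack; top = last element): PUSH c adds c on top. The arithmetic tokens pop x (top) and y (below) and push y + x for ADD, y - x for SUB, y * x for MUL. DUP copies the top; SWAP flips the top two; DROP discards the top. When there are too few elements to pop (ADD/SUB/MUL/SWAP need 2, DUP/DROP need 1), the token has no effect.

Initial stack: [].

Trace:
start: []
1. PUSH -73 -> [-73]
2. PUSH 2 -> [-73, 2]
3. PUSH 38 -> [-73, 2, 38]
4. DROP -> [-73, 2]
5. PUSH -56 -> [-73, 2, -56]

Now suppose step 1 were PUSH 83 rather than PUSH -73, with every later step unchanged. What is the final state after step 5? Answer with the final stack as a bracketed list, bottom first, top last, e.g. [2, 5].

(re-executing from step 1 with the substitution; state before step 1: [])
1. PUSH 83 -> [83]
2. PUSH 2 -> [83, 2]
3. PUSH 38 -> [83, 2, 38]
4. DROP -> [83, 2]
5. PUSH -56 -> [83, 2, -56]

[83, 2, -56]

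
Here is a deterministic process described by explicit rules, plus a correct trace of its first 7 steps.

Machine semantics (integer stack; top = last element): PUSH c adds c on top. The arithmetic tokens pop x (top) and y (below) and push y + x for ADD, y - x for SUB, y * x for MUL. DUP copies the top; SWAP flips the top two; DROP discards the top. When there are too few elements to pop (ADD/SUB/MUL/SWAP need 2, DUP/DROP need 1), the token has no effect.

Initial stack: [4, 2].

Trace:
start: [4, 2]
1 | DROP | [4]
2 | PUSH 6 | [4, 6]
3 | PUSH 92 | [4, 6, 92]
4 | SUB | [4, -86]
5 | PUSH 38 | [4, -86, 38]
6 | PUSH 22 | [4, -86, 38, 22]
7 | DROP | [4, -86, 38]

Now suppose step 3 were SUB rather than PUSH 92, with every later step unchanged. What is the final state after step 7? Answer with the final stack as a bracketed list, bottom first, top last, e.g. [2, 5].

(re-executing from step 3 with the substitution; state before step 3: [4, 6])
3 | SUB | [-2]
4 | SUB | [-2]
5 | PUSH 38 | [-2, 38]
6 | PUSH 22 | [-2, 38, 22]
7 | DROP | [-2, 38]

[-2, 38]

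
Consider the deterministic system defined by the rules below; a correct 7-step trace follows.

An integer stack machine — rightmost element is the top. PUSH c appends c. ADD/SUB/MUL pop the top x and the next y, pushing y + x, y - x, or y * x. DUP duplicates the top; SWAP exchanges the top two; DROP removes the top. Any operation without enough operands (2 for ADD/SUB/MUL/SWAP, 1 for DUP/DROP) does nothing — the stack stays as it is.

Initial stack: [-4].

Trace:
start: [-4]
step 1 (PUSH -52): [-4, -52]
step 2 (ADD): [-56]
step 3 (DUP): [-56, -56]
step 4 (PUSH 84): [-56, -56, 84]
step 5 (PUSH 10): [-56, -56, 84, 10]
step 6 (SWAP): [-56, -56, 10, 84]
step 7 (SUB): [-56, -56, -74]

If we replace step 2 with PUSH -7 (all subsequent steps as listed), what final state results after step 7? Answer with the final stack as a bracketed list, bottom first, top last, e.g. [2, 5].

[-4, -52, -7, -7, -74]

(re-executing from step 2 with the substitution; state before step 2: [-4, -52])
step 2 (PUSH -7): [-4, -52, -7]
step 3 (DUP): [-4, -52, -7, -7]
step 4 (PUSH 84): [-4, -52, -7, -7, 84]
step 5 (PUSH 10): [-4, -52, -7, -7, 84, 10]
step 6 (SWAP): [-4, -52, -7, -7, 10, 84]
step 7 (SUB): [-4, -52, -7, -7, -74]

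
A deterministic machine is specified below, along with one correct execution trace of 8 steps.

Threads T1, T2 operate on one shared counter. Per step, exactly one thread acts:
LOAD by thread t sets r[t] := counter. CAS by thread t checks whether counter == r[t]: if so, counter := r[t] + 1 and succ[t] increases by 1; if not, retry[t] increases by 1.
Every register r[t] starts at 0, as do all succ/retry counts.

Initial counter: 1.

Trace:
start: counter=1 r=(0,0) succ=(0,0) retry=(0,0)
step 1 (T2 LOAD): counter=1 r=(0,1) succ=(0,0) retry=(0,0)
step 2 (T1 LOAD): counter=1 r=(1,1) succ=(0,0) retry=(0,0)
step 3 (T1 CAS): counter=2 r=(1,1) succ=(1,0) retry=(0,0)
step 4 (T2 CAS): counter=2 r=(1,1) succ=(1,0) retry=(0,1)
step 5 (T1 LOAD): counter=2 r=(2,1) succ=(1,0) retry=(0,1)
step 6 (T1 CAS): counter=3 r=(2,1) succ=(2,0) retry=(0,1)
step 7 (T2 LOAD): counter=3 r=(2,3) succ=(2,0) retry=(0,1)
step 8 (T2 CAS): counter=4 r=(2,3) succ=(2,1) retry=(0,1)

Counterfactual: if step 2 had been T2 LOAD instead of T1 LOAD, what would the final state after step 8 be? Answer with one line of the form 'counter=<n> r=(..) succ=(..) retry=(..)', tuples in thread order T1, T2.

(re-executing from step 2 with the substitution; state before step 2: counter=1 r=(0,1) succ=(0,0) retry=(0,0))
step 2 (T2 LOAD): counter=1 r=(0,1) succ=(0,0) retry=(0,0)
step 3 (T1 CAS): counter=1 r=(0,1) succ=(0,0) retry=(1,0)
step 4 (T2 CAS): counter=2 r=(0,1) succ=(0,1) retry=(1,0)
step 5 (T1 LOAD): counter=2 r=(2,1) succ=(0,1) retry=(1,0)
step 6 (T1 CAS): counter=3 r=(2,1) succ=(1,1) retry=(1,0)
step 7 (T2 LOAD): counter=3 r=(2,3) succ=(1,1) retry=(1,0)
step 8 (T2 CAS): counter=4 r=(2,3) succ=(1,2) retry=(1,0)

counter=4 r=(2,3) succ=(1,2) retry=(1,0)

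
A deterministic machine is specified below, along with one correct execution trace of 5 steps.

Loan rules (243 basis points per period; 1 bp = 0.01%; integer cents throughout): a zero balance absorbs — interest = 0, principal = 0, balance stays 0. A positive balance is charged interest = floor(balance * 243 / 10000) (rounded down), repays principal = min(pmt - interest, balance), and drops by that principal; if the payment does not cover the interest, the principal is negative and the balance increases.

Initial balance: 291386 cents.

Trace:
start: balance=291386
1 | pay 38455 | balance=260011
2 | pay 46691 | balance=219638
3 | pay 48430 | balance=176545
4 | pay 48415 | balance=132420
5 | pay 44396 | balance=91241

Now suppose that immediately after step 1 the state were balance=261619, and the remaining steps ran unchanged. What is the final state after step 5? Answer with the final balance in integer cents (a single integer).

93011

state after step 1 := balance=261619
2 | pay 46691 | balance=221285
3 | pay 48430 | balance=178232
4 | pay 48415 | balance=134148
5 | pay 44396 | balance=93011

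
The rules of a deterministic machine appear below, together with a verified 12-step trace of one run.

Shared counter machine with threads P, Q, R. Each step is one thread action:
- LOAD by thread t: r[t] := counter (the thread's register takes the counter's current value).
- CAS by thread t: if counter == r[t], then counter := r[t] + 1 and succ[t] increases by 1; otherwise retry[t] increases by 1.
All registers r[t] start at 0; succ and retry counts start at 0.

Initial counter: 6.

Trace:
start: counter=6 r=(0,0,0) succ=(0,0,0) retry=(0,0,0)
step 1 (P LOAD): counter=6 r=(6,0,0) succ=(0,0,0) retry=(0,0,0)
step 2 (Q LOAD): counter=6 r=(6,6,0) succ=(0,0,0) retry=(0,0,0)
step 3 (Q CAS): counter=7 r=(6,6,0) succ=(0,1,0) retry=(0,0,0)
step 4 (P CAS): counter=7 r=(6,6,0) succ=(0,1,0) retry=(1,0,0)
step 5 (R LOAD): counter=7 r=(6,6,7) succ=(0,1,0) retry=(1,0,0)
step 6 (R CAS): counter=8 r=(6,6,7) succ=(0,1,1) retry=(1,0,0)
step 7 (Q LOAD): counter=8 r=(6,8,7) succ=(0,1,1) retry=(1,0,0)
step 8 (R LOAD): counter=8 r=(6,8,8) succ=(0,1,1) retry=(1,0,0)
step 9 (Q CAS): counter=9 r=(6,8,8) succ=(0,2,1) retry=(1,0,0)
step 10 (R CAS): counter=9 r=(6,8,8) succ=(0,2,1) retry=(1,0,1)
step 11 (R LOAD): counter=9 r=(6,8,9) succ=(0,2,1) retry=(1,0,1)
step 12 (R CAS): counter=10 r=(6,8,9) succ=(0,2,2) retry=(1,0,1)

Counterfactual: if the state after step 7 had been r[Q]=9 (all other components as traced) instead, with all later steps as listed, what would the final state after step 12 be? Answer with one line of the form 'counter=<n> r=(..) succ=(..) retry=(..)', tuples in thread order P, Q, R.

counter=10 r=(6,9,9) succ=(0,1,3) retry=(1,1,0)

state after step 7 := counter=8 r=(6,9,7) succ=(0,1,1) retry=(1,0,0)
step 8 (R LOAD): counter=8 r=(6,9,8) succ=(0,1,1) retry=(1,0,0)
step 9 (Q CAS): counter=8 r=(6,9,8) succ=(0,1,1) retry=(1,1,0)
step 10 (R CAS): counter=9 r=(6,9,8) succ=(0,1,2) retry=(1,1,0)
step 11 (R LOAD): counter=9 r=(6,9,9) succ=(0,1,2) retry=(1,1,0)
step 12 (R CAS): counter=10 r=(6,9,9) succ=(0,1,3) retry=(1,1,0)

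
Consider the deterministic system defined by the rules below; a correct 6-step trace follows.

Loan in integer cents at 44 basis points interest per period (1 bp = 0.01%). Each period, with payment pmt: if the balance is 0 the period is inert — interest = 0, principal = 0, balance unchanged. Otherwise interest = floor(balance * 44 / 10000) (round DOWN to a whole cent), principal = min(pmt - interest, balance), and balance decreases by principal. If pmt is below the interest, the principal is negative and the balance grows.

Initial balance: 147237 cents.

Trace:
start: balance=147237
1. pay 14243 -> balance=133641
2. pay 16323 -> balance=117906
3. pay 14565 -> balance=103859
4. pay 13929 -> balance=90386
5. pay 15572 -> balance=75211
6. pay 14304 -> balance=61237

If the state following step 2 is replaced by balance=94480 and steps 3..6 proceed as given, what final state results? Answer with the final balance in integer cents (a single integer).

37397

state after step 2 := balance=94480
3. pay 14565 -> balance=80330
4. pay 13929 -> balance=66754
5. pay 15572 -> balance=51475
6. pay 14304 -> balance=37397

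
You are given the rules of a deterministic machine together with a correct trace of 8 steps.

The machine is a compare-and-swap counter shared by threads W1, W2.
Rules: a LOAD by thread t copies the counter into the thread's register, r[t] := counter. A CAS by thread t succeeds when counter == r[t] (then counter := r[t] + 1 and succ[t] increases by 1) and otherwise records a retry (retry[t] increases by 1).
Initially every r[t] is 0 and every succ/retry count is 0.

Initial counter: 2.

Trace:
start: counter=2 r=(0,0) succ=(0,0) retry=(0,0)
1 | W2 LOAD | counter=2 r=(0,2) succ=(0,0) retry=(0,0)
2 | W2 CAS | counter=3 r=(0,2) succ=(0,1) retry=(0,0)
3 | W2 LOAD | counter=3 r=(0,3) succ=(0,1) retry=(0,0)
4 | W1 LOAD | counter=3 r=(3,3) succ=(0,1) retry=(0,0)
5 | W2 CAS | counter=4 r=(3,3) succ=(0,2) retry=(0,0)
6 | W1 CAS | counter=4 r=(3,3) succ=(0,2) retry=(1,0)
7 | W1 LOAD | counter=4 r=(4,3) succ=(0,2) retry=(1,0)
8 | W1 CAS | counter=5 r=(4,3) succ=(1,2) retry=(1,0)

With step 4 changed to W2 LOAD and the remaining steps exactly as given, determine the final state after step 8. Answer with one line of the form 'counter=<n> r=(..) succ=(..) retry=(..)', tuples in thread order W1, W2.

(re-executing from step 4 with the substitution; state before step 4: counter=3 r=(0,3) succ=(0,1) retry=(0,0))
4 | W2 LOAD | counter=3 r=(0,3) succ=(0,1) retry=(0,0)
5 | W2 CAS | counter=4 r=(0,3) succ=(0,2) retry=(0,0)
6 | W1 CAS | counter=4 r=(0,3) succ=(0,2) retry=(1,0)
7 | W1 LOAD | counter=4 r=(4,3) succ=(0,2) retry=(1,0)
8 | W1 CAS | counter=5 r=(4,3) succ=(1,2) retry=(1,0)

counter=5 r=(4,3) succ=(1,2) retry=(1,0)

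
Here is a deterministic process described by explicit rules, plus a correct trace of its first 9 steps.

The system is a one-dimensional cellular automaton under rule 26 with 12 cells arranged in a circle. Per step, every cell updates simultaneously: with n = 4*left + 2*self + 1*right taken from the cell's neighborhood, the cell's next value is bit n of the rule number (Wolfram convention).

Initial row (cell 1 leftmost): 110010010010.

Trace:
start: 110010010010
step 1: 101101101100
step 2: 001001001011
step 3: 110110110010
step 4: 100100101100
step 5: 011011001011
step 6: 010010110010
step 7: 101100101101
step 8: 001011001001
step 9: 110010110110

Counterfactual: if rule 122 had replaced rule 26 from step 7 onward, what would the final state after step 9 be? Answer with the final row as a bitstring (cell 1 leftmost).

(re-executing steps 7..9 under rule 122; state before step 7: 010010110010)
step 7: 101101111101
step 8: 111111000111
step 9: 000001101100

000001101100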